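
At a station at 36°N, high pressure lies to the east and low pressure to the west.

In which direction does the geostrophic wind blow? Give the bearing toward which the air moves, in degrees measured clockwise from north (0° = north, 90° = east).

000°

The pressure-gradient force points toward the west (bearing 270°).
Geostrophic balance: in the Northern Hemisphere the Coriolis force deflects motion to the right, so the geostrophic wind blows 90° to the right of the pressure-gradient force (low pressure on the left).
Rotating 270° by 90° clockwise gives 000° — the wind blows toward the north.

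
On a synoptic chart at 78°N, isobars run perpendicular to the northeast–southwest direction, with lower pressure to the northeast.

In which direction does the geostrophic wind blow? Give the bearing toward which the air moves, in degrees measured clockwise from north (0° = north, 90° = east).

135°

The pressure-gradient force points toward the northeast (bearing 045°).
Geostrophic balance: in the Northern Hemisphere the Coriolis force deflects motion to the right, so the geostrophic wind blows 90° to the right of the pressure-gradient force (low pressure on the left).
Rotating 045° by 90° clockwise gives 135° — the wind blows toward the southeast.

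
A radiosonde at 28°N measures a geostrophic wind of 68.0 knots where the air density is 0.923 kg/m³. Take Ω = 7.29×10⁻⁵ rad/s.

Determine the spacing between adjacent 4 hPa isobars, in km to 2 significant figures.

Coriolis parameter at 28°N:
f = 2Ω sin φ = 2 × 7.29×10⁻⁵ × sin 28° = 6.84×10⁻⁵ s⁻¹
Wind speed in SI: 68.0 knots = 35.0 m/s
Geostrophic balance rearranged: |∂P/∂n| = f ρ V_g
|∂P/∂n| = 6.84×10⁻⁵ × 0.923 × 35.0 = 2.21×10⁻³ Pa/m
Isobar spacing: Δn = ΔP/|∂P/∂n| = 400 Pa / 2.21×10⁻³ Pa/m = 180986 m ≈ 180 km

180 km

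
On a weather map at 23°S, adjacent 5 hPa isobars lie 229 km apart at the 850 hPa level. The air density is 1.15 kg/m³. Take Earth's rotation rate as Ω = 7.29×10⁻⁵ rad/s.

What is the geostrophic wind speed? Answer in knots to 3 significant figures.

64.8 knots

Coriolis parameter at 23°S:
f = 2Ω sin φ = 2 × 7.29×10⁻⁵ × sin 23° = 5.70×10⁻⁵ s⁻¹
Pressure gradient: |∂P/∂n| = 500 Pa / 229000 m = 2.18×10⁻³ Pa/m
Geostrophic balance (pressure-gradient force = Coriolis force):
V_g = (1/(fρ)) |∂P/∂n| = 2.18×10⁻³ / (5.70×10⁻⁵ × 1.15) = 33.3 m/s
Converting: 33.3 m/s × 1.944 = 64.8 knots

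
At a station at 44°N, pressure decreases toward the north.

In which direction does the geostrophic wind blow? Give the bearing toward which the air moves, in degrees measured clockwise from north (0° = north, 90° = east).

The pressure-gradient force points toward the north (bearing 000°).
Geostrophic balance: in the Northern Hemisphere the Coriolis force deflects motion to the right, so the geostrophic wind blows 90° to the right of the pressure-gradient force (low pressure on the left).
Rotating 000° by 90° clockwise gives 090° — the wind blows toward the east.

090°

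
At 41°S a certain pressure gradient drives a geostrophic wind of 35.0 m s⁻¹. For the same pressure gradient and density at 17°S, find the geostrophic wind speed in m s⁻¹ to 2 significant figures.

79 m s⁻¹

With the same pressure gradient and density, V_g ∝ 1/f ∝ 1/sin φ.
V₂ = V₁ · sin φ₁ / sin φ₂ = 35.0 × sin 41° / sin 17°
V₂ = 35.0 × 0.6561/0.2924 = 79 m s⁻¹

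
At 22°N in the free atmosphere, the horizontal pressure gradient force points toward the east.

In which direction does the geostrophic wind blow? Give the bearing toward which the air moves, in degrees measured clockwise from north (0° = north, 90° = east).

The pressure-gradient force points toward the east (bearing 090°).
Geostrophic balance: in the Northern Hemisphere the Coriolis force deflects motion to the right, so the geostrophic wind blows 90° to the right of the pressure-gradient force (low pressure on the left).
Rotating 090° by 90° clockwise gives 180° — the wind blows toward the south.

180°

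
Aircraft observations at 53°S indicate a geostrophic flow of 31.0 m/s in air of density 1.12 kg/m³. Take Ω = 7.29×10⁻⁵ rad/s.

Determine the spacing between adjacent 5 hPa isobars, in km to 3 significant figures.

Coriolis parameter at 53°S:
f = 2Ω sin φ = 2 × 7.29×10⁻⁵ × sin 53° = 1.16×10⁻⁴ s⁻¹
Geostrophic balance rearranged: |∂P/∂n| = f ρ V_g
|∂P/∂n| = 1.16×10⁻⁴ × 1.12 × 31.0 = 4.04×10⁻³ Pa/m
Isobar spacing: Δn = ΔP/|∂P/∂n| = 500 Pa / 4.04×10⁻³ Pa/m = 123676 m ≈ 124 km

124 km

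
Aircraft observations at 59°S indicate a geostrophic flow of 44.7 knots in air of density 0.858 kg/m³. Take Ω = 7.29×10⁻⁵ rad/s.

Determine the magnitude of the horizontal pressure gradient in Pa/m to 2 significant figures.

2.5×10⁻³ Pa/m

Coriolis parameter at 59°S:
f = 2Ω sin φ = 2 × 7.29×10⁻⁵ × sin 59° = 1.25×10⁻⁴ s⁻¹
Wind speed in SI: 44.7 knots = 23.0 m/s
Geostrophic balance rearranged: |∂P/∂n| = f ρ V_g
|∂P/∂n| = 1.25×10⁻⁴ × 0.858 × 23.0 = 2.47×10⁻³ Pa/m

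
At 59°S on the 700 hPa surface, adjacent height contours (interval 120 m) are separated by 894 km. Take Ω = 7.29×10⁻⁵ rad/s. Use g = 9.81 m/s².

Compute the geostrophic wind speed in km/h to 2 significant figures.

38 km/h

Coriolis parameter at 59°S:
f = 2Ω sin φ = 2 × 7.29×10⁻⁵ × sin 59° = 1.25×10⁻⁴ s⁻¹
Height gradient: |∂Z/∂n| = 120 m / 894000 m = 1.34×10⁻⁴
On a pressure surface, geostrophic balance gives V_g = (g/f)|∂Z/∂n|:
V_g = 9.81 × 1.34×10⁻⁴ / 1.25×10⁻⁴ = 10.5 m/s
Converting: 10.5 m/s × 3.6 = 38 km/h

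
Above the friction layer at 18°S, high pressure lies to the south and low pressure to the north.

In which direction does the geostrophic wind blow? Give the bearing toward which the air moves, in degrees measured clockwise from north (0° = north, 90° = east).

The pressure-gradient force points toward the north (bearing 000°).
Geostrophic balance: in the Southern Hemisphere the Coriolis force deflects motion to the left, so the geostrophic wind blows 90° to the left of the pressure-gradient force (low pressure on the right).
Rotating 000° by 90° counterclockwise gives 270° — the wind blows toward the west.

270°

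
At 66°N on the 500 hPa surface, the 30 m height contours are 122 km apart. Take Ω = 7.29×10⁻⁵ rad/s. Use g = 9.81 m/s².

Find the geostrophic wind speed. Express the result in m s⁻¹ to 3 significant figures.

18.1 m s⁻¹

Coriolis parameter at 66°N:
f = 2Ω sin φ = 2 × 7.29×10⁻⁵ × sin 66° = 1.33×10⁻⁴ s⁻¹
Height gradient: |∂Z/∂n| = 30 m / 122000 m = 2.46×10⁻⁴
On a pressure surface, geostrophic balance gives V_g = (g/f)|∂Z/∂n|:
V_g = 9.81 × 2.46×10⁻⁴ / 1.33×10⁻⁴ = 18.1 m/s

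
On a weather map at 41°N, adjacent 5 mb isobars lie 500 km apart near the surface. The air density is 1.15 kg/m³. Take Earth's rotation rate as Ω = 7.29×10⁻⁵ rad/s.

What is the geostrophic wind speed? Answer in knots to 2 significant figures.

18 knots

Coriolis parameter at 41°N:
f = 2Ω sin φ = 2 × 7.29×10⁻⁵ × sin 41° = 9.57×10⁻⁵ s⁻¹
Pressure gradient: |∂P/∂n| = 500 Pa / 500000 m = 1.00×10⁻³ Pa/m
Geostrophic balance (pressure-gradient force = Coriolis force):
V_g = (1/(fρ)) |∂P/∂n| = 1.00×10⁻³ / (9.57×10⁻⁵ × 1.15) = 9.09 m/s
Converting: 9.09 m/s × 1.944 = 18 knots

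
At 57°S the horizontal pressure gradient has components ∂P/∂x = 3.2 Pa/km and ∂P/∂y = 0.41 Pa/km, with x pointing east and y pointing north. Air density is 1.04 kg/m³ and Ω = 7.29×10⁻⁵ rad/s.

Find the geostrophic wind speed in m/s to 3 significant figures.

25.4 m/s

Coriolis parameter at 57°S:
f = 2Ω sin φ = 2 × 7.29×10⁻⁵ × sin 57° = 1.22×10⁻⁴ s⁻¹
In the Southern Hemisphere f is negative: f = −1.22×10⁻⁴ s⁻¹.
Component geostrophic relations (x east, y north):
u_g = −(1/(fρ)) ∂P/∂y,  v_g = (1/(fρ)) ∂P/∂x
u_g = −(0.41×10⁻³)/(−1.22×10⁻⁴ × 1.04) = 3.22 m/s;  v_g = (3.2×10⁻³)/(−1.22×10⁻⁴ × 1.04) = −25.2 m/s
|V_g| = √(u_g² + v_g²) = 25.4 m/s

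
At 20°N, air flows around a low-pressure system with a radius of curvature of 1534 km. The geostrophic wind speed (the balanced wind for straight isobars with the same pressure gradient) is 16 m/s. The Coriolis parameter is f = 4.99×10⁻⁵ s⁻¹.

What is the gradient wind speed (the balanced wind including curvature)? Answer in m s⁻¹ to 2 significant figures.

14 m s⁻¹

Around a low, centrifugal force acts outward with Coriolis, so pressure-gradient force balances both:
(1/ρ)|∂P/∂n| = fV + V²/R  →  V² + fR·V − fR·V_g = 0
With fR = 4.99×10⁻⁵ × 1534×10³ m = 76.5 m/s:
V = [−fR + √((fR)² + 4 fR V_g)]/2 = [−76.5 + √(76.5² + 4×76.5×16)]/2 = 13.6 m/s
Subgeostrophic (V < V_g = 16 m/s), as expected around a low.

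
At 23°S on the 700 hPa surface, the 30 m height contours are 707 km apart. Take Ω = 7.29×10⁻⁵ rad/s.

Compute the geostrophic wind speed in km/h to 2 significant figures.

26 km/h

Coriolis parameter at 23°S:
f = 2Ω sin φ = 2 × 7.29×10⁻⁵ × sin 23° = 5.70×10⁻⁵ s⁻¹
Height gradient: |∂Z/∂n| = 30 m / 707000 m = 4.24×10⁻⁵
On a pressure surface, geostrophic balance gives V_g = (g/f)|∂Z/∂n|:
V_g = 9.81 × 4.24×10⁻⁵ / 5.70×10⁻⁵ = 7.31 m/s
Converting: 7.31 m/s × 3.6 = 26 km/h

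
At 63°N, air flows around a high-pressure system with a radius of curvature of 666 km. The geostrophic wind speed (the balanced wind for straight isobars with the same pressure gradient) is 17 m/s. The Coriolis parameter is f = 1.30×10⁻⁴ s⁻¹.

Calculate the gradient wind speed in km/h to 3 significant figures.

Around a high, pressure-gradient force acts outward with centrifugal, so Coriolis balances both:
fV = (1/ρ)|∂P/∂n| + V²/R  →  V² − fR·V + fR·V_g = 0
With fR = 1.30×10⁻⁴ × 666×10³ m = 86.6 m/s:
V = [fR − √((fR)² − 4 fR V_g)]/2 = [86.6 − √(86.6² − 4×86.6×17)]/2 = 23.2 m/s
Supergeostrophic (V > V_g = 17 m/s), as expected around a high.
Converting: 23.2 m/s × 3.6 = 83.6 km/h

83.6 km/h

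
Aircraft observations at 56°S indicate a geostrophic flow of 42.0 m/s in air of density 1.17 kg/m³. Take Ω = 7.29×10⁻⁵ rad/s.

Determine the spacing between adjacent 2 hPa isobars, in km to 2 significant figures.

34 km

Coriolis parameter at 56°S:
f = 2Ω sin φ = 2 × 7.29×10⁻⁵ × sin 56° = 1.21×10⁻⁴ s⁻¹
Geostrophic balance rearranged: |∂P/∂n| = f ρ V_g
|∂P/∂n| = 1.21×10⁻⁴ × 1.17 × 42.0 = 5.94×10⁻³ Pa/m
Isobar spacing: Δn = ΔP/|∂P/∂n| = 200 Pa / 5.94×10⁻³ Pa/m = 33672 m ≈ 34 km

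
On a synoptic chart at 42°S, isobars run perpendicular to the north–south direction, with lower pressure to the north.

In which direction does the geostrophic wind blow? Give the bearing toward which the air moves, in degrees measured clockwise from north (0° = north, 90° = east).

270°

The pressure-gradient force points toward the north (bearing 000°).
Geostrophic balance: in the Southern Hemisphere the Coriolis force deflects motion to the left, so the geostrophic wind blows 90° to the left of the pressure-gradient force (low pressure on the right).
Rotating 000° by 90° counterclockwise gives 270° — the wind blows toward the west.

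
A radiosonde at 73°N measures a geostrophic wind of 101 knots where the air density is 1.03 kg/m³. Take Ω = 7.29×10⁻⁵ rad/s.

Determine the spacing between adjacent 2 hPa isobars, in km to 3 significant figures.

Coriolis parameter at 73°N:
f = 2Ω sin φ = 2 × 7.29×10⁻⁵ × sin 73° = 1.39×10⁻⁴ s⁻¹
Wind speed in SI: 101 knots = 52.0 m/s
Geostrophic balance rearranged: |∂P/∂n| = f ρ V_g
|∂P/∂n| = 1.39×10⁻⁴ × 1.03 × 52.0 = 7.46×10⁻³ Pa/m
Isobar spacing: Δn = ΔP/|∂P/∂n| = 200 Pa / 7.46×10⁻³ Pa/m = 26803 m ≈ 26.8 km

26.8 km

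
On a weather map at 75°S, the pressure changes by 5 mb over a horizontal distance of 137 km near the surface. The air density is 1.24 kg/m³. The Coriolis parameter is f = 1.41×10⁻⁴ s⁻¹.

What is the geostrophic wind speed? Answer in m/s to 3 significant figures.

20.9 m/s

Pressure gradient: |∂P/∂n| = 500 Pa / 137000 m = 3.65×10⁻³ Pa/m
Geostrophic balance (pressure-gradient force = Coriolis force):
V_g = (1/(fρ)) |∂P/∂n| = 3.65×10⁻³ / (1.41×10⁻⁴ × 1.24) = 20.9 m/s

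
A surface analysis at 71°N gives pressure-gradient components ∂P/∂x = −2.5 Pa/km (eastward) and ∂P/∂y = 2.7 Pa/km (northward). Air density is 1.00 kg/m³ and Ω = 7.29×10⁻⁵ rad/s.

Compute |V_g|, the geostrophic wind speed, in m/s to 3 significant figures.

26.7 m/s

Coriolis parameter at 71°N:
f = 2Ω sin φ = 2 × 7.29×10⁻⁵ × sin 71° = 1.38×10⁻⁴ s⁻¹
Component geostrophic relations (x east, y north):
u_g = −(1/(fρ)) ∂P/∂y,  v_g = (1/(fρ)) ∂P/∂x
u_g = −(2.7×10⁻³)/(1.38×10⁻⁴ × 1.00) = −19.6 m/s;  v_g = (−2.5×10⁻³)/(1.38×10⁻⁴ × 1.00) = −18.1 m/s
|V_g| = √(u_g² + v_g²) = 26.7 m/s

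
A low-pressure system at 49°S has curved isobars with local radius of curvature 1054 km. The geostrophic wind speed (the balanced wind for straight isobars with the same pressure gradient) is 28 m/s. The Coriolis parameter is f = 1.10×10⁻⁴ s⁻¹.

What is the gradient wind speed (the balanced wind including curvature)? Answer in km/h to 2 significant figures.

Around a low, centrifugal force acts outward with Coriolis, so pressure-gradient force balances both:
(1/ρ)|∂P/∂n| = fV + V²/R  →  V² + fR·V − fR·V_g = 0
With fR = 1.10×10⁻⁴ × 1054×10³ m = 116 m/s:
V = [−fR + √((fR)² + 4 fR V_g)]/2 = [−116 + √(116² + 4×116×28)]/2 = 23.3 m/s
Subgeostrophic (V < V_g = 28 m/s), as expected around a low.
Converting: 23.3 m/s × 3.6 = 84 km/h

84 km/h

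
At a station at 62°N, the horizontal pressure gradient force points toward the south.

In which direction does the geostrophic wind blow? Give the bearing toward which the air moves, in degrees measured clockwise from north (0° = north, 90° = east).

270°

The pressure-gradient force points toward the south (bearing 180°).
Geostrophic balance: in the Northern Hemisphere the Coriolis force deflects motion to the right, so the geostrophic wind blows 90° to the right of the pressure-gradient force (low pressure on the left).
Rotating 180° by 90° clockwise gives 270° — the wind blows toward the west.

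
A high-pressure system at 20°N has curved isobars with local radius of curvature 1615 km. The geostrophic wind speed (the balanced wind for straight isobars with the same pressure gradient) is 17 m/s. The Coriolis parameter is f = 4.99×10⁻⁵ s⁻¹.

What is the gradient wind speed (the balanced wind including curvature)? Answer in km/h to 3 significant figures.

Around a high, pressure-gradient force acts outward with centrifugal, so Coriolis balances both:
fV = (1/ρ)|∂P/∂n| + V²/R  →  V² − fR·V + fR·V_g = 0
With fR = 4.99×10⁻⁵ × 1615×10³ m = 80.6 m/s:
V = [fR − √((fR)² − 4 fR V_g)]/2 = [80.6 − √(80.6² − 4×80.6×17)]/2 = 24.4 m/s
Supergeostrophic (V > V_g = 17 m/s), as expected around a high.
Converting: 24.4 m/s × 3.6 = 87.7 km/h

87.7 km/h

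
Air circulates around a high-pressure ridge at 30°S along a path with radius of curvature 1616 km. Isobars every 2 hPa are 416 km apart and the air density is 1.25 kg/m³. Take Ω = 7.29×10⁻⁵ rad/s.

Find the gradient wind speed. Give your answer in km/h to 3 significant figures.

19.9 km/h

Coriolis parameter at 30°S:
f = 2Ω sin φ = 2 × 7.29×10⁻⁵ × sin 30° = 7.29×10⁻⁵ s⁻¹
Pressure gradient: |∂P/∂n| = 200 Pa / 416000 m = 4.81×10⁻⁴ Pa/m
Geostrophic speed: V_g = |∂P/∂n|/(fρ) = 4.81×10⁻⁴/(7.29×10⁻⁵ × 1.25) = 5.28 m/s
Around a high, pressure-gradient force acts outward with centrifugal, so Coriolis balances both:
fV = (1/ρ)|∂P/∂n| + V²/R  →  V² − fR·V + fR·V_g = 0
With fR = 7.29×10⁻⁵ × 1616×10³ m = 118 m/s:
V = [fR − √((fR)² − 4 fR V_g)]/2 = [118 − √(118² − 4×118×5.28)]/2 = 5.54 m/s
Supergeostrophic (V > V_g = 5.28 m/s), as expected around a high.
Converting: 5.54 m/s × 3.6 = 19.9 km/h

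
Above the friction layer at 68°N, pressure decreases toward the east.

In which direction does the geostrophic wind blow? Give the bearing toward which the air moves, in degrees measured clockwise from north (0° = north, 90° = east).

180°

The pressure-gradient force points toward the east (bearing 090°).
Geostrophic balance: in the Northern Hemisphere the Coriolis force deflects motion to the right, so the geostrophic wind blows 90° to the right of the pressure-gradient force (low pressure on the left).
Rotating 090° by 90° clockwise gives 180° — the wind blows toward the south.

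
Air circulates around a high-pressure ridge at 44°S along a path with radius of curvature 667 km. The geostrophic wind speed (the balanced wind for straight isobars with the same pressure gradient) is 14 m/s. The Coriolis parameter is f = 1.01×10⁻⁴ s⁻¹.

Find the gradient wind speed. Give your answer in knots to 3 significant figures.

38.6 knots

Around a high, pressure-gradient force acts outward with centrifugal, so Coriolis balances both:
fV = (1/ρ)|∂P/∂n| + V²/R  →  V² − fR·V + fR·V_g = 0
With fR = 1.01×10⁻⁴ × 667×10³ m = 67.4 m/s:
V = [fR − √((fR)² − 4 fR V_g)]/2 = [67.4 − √(67.4² − 4×67.4×14)]/2 = 19.8 m/s
Supergeostrophic (V > V_g = 14 m/s), as expected around a high.
Converting: 19.8 m/s × 1.944 = 38.6 knots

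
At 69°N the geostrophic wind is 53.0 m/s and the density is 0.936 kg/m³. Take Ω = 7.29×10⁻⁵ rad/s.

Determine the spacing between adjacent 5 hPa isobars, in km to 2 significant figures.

74 km

Coriolis parameter at 69°N:
f = 2Ω sin φ = 2 × 7.29×10⁻⁵ × sin 69° = 1.36×10⁻⁴ s⁻¹
Geostrophic balance rearranged: |∂P/∂n| = f ρ V_g
|∂P/∂n| = 1.36×10⁻⁴ × 0.936 × 53.0 = 6.75×10⁻³ Pa/m
Isobar spacing: Δn = ΔP/|∂P/∂n| = 500 Pa / 6.75×10⁻³ Pa/m = 74047 m ≈ 74 km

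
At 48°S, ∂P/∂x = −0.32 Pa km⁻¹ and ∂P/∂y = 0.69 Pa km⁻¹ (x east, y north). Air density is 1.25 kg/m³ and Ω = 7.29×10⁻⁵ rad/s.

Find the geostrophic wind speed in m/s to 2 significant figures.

5.6 m/s

Coriolis parameter at 48°S:
f = 2Ω sin φ = 2 × 7.29×10⁻⁵ × sin 48° = 1.08×10⁻⁴ s⁻¹
In the Southern Hemisphere f is negative: f = −1.08×10⁻⁴ s⁻¹.
Component geostrophic relations (x east, y north):
u_g = −(1/(fρ)) ∂P/∂y,  v_g = (1/(fρ)) ∂P/∂x
u_g = −(0.69×10⁻³)/(−1.08×10⁻⁴ × 1.25) = 5.09 m/s;  v_g = (−0.32×10⁻³)/(−1.08×10⁻⁴ × 1.25) = 2.36 m/s
|V_g| = √(u_g² + v_g²) = 5.62 m/s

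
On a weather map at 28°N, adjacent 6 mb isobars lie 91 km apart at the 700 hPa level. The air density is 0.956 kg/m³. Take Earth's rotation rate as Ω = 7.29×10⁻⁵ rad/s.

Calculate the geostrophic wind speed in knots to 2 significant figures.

200 knots

Coriolis parameter at 28°N:
f = 2Ω sin φ = 2 × 7.29×10⁻⁵ × sin 28° = 6.84×10⁻⁵ s⁻¹
Pressure gradient: |∂P/∂n| = 600 Pa / 91000 m = 6.59×10⁻³ Pa/m
Geostrophic balance (pressure-gradient force = Coriolis force):
V_g = (1/(fρ)) |∂P/∂n| = 6.59×10⁻³ / (6.84×10⁻⁵ × 0.956) = 101 m/s
Converting: 101 m/s × 1.944 = 200 knots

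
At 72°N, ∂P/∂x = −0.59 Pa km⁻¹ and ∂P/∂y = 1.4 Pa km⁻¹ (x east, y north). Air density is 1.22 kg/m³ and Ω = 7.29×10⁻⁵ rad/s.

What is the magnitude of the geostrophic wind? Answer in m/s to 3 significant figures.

8.98 m/s

Coriolis parameter at 72°N:
f = 2Ω sin φ = 2 × 7.29×10⁻⁵ × sin 72° = 1.39×10⁻⁴ s⁻¹
Component geostrophic relations (x east, y north):
u_g = −(1/(fρ)) ∂P/∂y,  v_g = (1/(fρ)) ∂P/∂x
u_g = −(1.4×10⁻³)/(1.39×10⁻⁴ × 1.22) = −8.28 m/s;  v_g = (−0.59×10⁻³)/(1.39×10⁻⁴ × 1.22) = −3.49 m/s
|V_g| = √(u_g² + v_g²) = 8.98 m/s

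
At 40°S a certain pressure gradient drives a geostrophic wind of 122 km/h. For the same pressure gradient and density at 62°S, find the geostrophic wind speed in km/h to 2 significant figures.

With the same pressure gradient and density, V_g ∝ 1/f ∝ 1/sin φ.
V₂ = V₁ · sin φ₁ / sin φ₂ = 122 × sin 40° / sin 62°
V₂ = 122 × 0.6428/0.8829 = 89 km/h

89 km/h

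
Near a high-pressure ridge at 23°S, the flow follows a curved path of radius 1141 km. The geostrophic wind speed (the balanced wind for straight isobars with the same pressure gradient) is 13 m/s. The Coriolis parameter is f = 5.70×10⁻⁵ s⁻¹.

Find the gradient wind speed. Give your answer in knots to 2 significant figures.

35 knots

Around a high, pressure-gradient force acts outward with centrifugal, so Coriolis balances both:
fV = (1/ρ)|∂P/∂n| + V²/R  →  V² − fR·V + fR·V_g = 0
With fR = 5.70×10⁻⁵ × 1141×10³ m = 65.0 m/s:
V = [fR − √((fR)² − 4 fR V_g)]/2 = [65.0 − √(65.0² − 4×65.0×13)]/2 = 18 m/s
Supergeostrophic (V > V_g = 13 m/s), as expected around a high.
Converting: 18 m/s × 1.944 = 35 knots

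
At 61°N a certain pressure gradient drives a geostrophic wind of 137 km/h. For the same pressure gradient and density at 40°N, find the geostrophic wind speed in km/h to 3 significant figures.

186 km/h

With the same pressure gradient and density, V_g ∝ 1/f ∝ 1/sin φ.
V₂ = V₁ · sin φ₁ / sin φ₂ = 137 × sin 61° / sin 40°
V₂ = 137 × 0.8746/0.6428 = 186 km/h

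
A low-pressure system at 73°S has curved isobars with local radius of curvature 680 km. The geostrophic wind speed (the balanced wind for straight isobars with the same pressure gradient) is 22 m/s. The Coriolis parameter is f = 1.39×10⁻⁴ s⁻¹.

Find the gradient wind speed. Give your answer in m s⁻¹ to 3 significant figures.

18.4 m s⁻¹

Around a low, centrifugal force acts outward with Coriolis, so pressure-gradient force balances both:
(1/ρ)|∂P/∂n| = fV + V²/R  →  V² + fR·V − fR·V_g = 0
With fR = 1.39×10⁻⁴ × 680×10³ m = 94.5 m/s:
V = [−fR + √((fR)² + 4 fR V_g)]/2 = [−94.5 + √(94.5² + 4×94.5×22)]/2 = 18.4 m/s
Subgeostrophic (V < V_g = 22 m/s), as expected around a low.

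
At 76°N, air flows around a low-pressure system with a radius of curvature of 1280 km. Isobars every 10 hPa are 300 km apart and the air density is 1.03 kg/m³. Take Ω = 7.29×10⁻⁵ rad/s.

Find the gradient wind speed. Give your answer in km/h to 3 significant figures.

Coriolis parameter at 76°N:
f = 2Ω sin φ = 2 × 7.29×10⁻⁵ × sin 76° = 1.41×10⁻⁴ s⁻¹
Pressure gradient: |∂P/∂n| = 1000 Pa / 300000 m = 3.33×10⁻³ Pa/m
Geostrophic speed: V_g = |∂P/∂n|/(fρ) = 3.33×10⁻³/(1.41×10⁻⁴ × 1.03) = 22.9 m/s
Around a low, centrifugal force acts outward with Coriolis, so pressure-gradient force balances both:
(1/ρ)|∂P/∂n| = fV + V²/R  →  V² + fR·V − fR·V_g = 0
With fR = 1.41×10⁻⁴ × 1280×10³ m = 181 m/s:
V = [−fR + √((fR)² + 4 fR V_g)]/2 = [−181 + √(181² + 4×181×22.9)]/2 = 20.5 m/s
Subgeostrophic (V < V_g = 22.9 m/s), as expected around a low.
Converting: 20.5 m/s × 3.6 = 74.0 km/h

74.0 km/h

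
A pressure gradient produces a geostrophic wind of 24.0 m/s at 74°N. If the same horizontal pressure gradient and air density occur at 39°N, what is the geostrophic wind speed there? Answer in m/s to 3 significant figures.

36.7 m/s

With the same pressure gradient and density, V_g ∝ 1/f ∝ 1/sin φ.
V₂ = V₁ · sin φ₁ / sin φ₂ = 24.0 × sin 74° / sin 39°
V₂ = 24.0 × 0.9613/0.6293 = 36.7 m/s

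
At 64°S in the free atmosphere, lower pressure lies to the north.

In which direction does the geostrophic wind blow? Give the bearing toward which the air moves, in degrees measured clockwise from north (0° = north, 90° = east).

The pressure-gradient force points toward the north (bearing 000°).
Geostrophic balance: in the Southern Hemisphere the Coriolis force deflects motion to the left, so the geostrophic wind blows 90° to the left of the pressure-gradient force (low pressure on the right).
Rotating 000° by 90° counterclockwise gives 270° — the wind blows toward the west.

270°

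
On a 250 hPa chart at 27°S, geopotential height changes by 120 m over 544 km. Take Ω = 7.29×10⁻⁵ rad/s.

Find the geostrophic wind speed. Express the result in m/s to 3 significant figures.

32.7 m/s

Coriolis parameter at 27°S:
f = 2Ω sin φ = 2 × 7.29×10⁻⁵ × sin 27° = 6.62×10⁻⁵ s⁻¹
Height gradient: |∂Z/∂n| = 120 m / 544000 m = 2.21×10⁻⁴
On a pressure surface, geostrophic balance gives V_g = (g/f)|∂Z/∂n|:
V_g = 9.81 × 2.21×10⁻⁴ / 6.62×10⁻⁵ = 32.7 m/s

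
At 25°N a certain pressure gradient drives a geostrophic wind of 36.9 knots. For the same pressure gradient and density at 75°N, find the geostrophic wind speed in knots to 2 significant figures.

16 knots

With the same pressure gradient and density, V_g ∝ 1/f ∝ 1/sin φ.
V₂ = V₁ · sin φ₁ / sin φ₂ = 36.9 × sin 25° / sin 75°
V₂ = 36.9 × 0.4226/0.9659 = 16 knots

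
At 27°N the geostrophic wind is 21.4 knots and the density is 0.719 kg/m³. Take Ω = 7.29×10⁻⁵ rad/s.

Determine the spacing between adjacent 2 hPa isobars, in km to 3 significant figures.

Coriolis parameter at 27°N:
f = 2Ω sin φ = 2 × 7.29×10⁻⁵ × sin 27° = 6.62×10⁻⁵ s⁻¹
Wind speed in SI: 21.4 knots = 11.0 m/s
Geostrophic balance rearranged: |∂P/∂n| = f ρ V_g
|∂P/∂n| = 6.62×10⁻⁵ × 0.719 × 11.0 = 5.24×10⁻⁴ Pa/m
Isobar spacing: Δn = ΔP/|∂P/∂n| = 200 Pa / 5.24×10⁻⁴ Pa/m = 381720 m ≈ 382 km

382 km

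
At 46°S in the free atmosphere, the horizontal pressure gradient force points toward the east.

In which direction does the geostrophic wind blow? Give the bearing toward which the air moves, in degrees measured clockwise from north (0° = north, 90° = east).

The pressure-gradient force points toward the east (bearing 090°).
Geostrophic balance: in the Southern Hemisphere the Coriolis force deflects motion to the left, so the geostrophic wind blows 90° to the left of the pressure-gradient force (low pressure on the right).
Rotating 090° by 90° counterclockwise gives 000° — the wind blows toward the north.

000°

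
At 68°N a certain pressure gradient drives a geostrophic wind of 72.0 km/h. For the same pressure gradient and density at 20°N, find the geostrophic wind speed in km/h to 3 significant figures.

195 km/h

With the same pressure gradient and density, V_g ∝ 1/f ∝ 1/sin φ.
V₂ = V₁ · sin φ₁ / sin φ₂ = 72.0 × sin 68° / sin 20°
V₂ = 72.0 × 0.9272/0.3420 = 195 km/h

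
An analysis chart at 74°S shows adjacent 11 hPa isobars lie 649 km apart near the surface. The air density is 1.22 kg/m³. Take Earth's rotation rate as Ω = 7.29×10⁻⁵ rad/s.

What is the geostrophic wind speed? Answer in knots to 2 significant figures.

Coriolis parameter at 74°S:
f = 2Ω sin φ = 2 × 7.29×10⁻⁵ × sin 74° = 1.40×10⁻⁴ s⁻¹
Pressure gradient: |∂P/∂n| = 1100 Pa / 649000 m = 1.69×10⁻³ Pa/m
Geostrophic balance (pressure-gradient force = Coriolis force):
V_g = (1/(fρ)) |∂P/∂n| = 1.69×10⁻³ / (1.40×10⁻⁴ × 1.22) = 9.91 m/s
Converting: 9.91 m/s × 1.944 = 19 knots

19 knots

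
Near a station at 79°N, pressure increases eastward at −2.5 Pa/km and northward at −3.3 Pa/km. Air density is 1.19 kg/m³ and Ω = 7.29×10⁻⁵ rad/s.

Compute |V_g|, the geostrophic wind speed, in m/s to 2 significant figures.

Coriolis parameter at 79°N:
f = 2Ω sin φ = 2 × 7.29×10⁻⁵ × sin 79° = 1.43×10⁻⁴ s⁻¹
Component geostrophic relations (x east, y north):
u_g = −(1/(fρ)) ∂P/∂y,  v_g = (1/(fρ)) ∂P/∂x
u_g = −(−3.3×10⁻³)/(1.43×10⁻⁴ × 1.19) = 19.4 m/s;  v_g = (−2.5×10⁻³)/(1.43×10⁻⁴ × 1.19) = −14.7 m/s
|V_g| = √(u_g² + v_g²) = 24.3 m/s

24 m/s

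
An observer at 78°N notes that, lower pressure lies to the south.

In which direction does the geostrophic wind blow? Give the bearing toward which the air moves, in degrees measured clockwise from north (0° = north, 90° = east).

270°

The pressure-gradient force points toward the south (bearing 180°).
Geostrophic balance: in the Northern Hemisphere the Coriolis force deflects motion to the right, so the geostrophic wind blows 90° to the right of the pressure-gradient force (low pressure on the left).
Rotating 180° by 90° clockwise gives 270° — the wind blows toward the west.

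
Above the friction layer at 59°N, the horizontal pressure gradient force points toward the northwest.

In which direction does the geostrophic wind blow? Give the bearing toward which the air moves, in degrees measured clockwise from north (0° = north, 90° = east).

The pressure-gradient force points toward the northwest (bearing 315°).
Geostrophic balance: in the Northern Hemisphere the Coriolis force deflects motion to the right, so the geostrophic wind blows 90° to the right of the pressure-gradient force (low pressure on the left).
Rotating 315° by 90° clockwise gives 045° — the wind blows toward the northeast.

045°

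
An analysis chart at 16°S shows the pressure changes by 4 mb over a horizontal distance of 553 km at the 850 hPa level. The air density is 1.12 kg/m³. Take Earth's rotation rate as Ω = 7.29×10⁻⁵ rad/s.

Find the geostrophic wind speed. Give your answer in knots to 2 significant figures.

Coriolis parameter at 16°S:
f = 2Ω sin φ = 2 × 7.29×10⁻⁵ × sin 16° = 4.02×10⁻⁵ s⁻¹
Pressure gradient: |∂P/∂n| = 400 Pa / 553000 m = 7.23×10⁻⁴ Pa/m
Geostrophic balance (pressure-gradient force = Coriolis force):
V_g = (1/(fρ)) |∂P/∂n| = 7.23×10⁻⁴ / (4.02×10⁻⁵ × 1.12) = 16.1 m/s
Converting: 16.1 m/s × 1.944 = 31 knots

31 knots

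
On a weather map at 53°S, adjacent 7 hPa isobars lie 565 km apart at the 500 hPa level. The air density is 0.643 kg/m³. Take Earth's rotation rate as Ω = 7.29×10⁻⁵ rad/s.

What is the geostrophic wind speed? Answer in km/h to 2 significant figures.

Coriolis parameter at 53°S:
f = 2Ω sin φ = 2 × 7.29×10⁻⁵ × sin 53° = 1.16×10⁻⁴ s⁻¹
Pressure gradient: |∂P/∂n| = 700 Pa / 565000 m = 1.24×10⁻³ Pa/m
Geostrophic balance (pressure-gradient force = Coriolis force):
V_g = (1/(fρ)) |∂P/∂n| = 1.24×10⁻³ / (1.16×10⁻⁴ × 0.643) = 16.5 m/s
Converting: 16.5 m/s × 3.6 = 60 km/h

60 km/h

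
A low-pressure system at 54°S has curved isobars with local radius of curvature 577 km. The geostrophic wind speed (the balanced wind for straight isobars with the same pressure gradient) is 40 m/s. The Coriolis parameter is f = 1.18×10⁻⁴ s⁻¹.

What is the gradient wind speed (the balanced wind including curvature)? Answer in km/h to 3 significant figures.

Around a low, centrifugal force acts outward with Coriolis, so pressure-gradient force balances both:
(1/ρ)|∂P/∂n| = fV + V²/R  →  V² + fR·V − fR·V_g = 0
With fR = 1.18×10⁻⁴ × 577×10³ m = 68.1 m/s:
V = [−fR + √((fR)² + 4 fR V_g)]/2 = [−68.1 + √(68.1² + 4×68.1×40)]/2 = 28.3 m/s
Subgeostrophic (V < V_g = 40 m/s), as expected around a low.
Converting: 28.3 m/s × 3.6 = 102 km/h

102 km/h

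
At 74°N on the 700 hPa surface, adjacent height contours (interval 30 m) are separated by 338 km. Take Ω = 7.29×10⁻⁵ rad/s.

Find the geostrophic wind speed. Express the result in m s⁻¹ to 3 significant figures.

Coriolis parameter at 74°N:
f = 2Ω sin φ = 2 × 7.29×10⁻⁵ × sin 74° = 1.40×10⁻⁴ s⁻¹
Height gradient: |∂Z/∂n| = 30 m / 338000 m = 8.88×10⁻⁵
On a pressure surface, geostrophic balance gives V_g = (g/f)|∂Z/∂n|:
V_g = 9.81 × 8.88×10⁻⁵ / 1.40×10⁻⁴ = 6.21 m/s

6.21 m s⁻¹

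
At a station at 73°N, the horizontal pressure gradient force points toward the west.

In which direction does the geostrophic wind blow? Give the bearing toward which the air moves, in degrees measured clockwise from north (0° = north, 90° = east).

000°

The pressure-gradient force points toward the west (bearing 270°).
Geostrophic balance: in the Northern Hemisphere the Coriolis force deflects motion to the right, so the geostrophic wind blows 90° to the right of the pressure-gradient force (low pressure on the left).
Rotating 270° by 90° clockwise gives 000° — the wind blows toward the north.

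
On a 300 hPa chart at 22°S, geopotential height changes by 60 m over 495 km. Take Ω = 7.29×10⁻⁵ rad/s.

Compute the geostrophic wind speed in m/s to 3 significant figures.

21.8 m/s

Coriolis parameter at 22°S:
f = 2Ω sin φ = 2 × 7.29×10⁻⁵ × sin 22° = 5.46×10⁻⁵ s⁻¹
Height gradient: |∂Z/∂n| = 60 m / 495000 m = 1.21×10⁻⁴
On a pressure surface, geostrophic balance gives V_g = (g/f)|∂Z/∂n|:
V_g = 9.81 × 1.21×10⁻⁴ / 5.46×10⁻⁵ = 21.8 m/s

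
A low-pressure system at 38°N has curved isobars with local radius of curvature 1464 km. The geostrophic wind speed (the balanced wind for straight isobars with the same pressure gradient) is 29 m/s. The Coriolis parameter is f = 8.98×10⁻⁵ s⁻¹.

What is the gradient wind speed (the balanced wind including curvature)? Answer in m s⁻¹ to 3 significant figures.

24.5 m s⁻¹

Around a low, centrifugal force acts outward with Coriolis, so pressure-gradient force balances both:
(1/ρ)|∂P/∂n| = fV + V²/R  →  V² + fR·V − fR·V_g = 0
With fR = 8.98×10⁻⁵ × 1464×10³ m = 131 m/s:
V = [−fR + √((fR)² + 4 fR V_g)]/2 = [−131 + √(131² + 4×131×29)]/2 = 24.5 m/s
Subgeostrophic (V < V_g = 29 m/s), as expected around a low.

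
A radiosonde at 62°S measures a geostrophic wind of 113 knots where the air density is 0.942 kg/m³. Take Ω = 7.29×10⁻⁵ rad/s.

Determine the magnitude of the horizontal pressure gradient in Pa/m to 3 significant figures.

Coriolis parameter at 62°S:
f = 2Ω sin φ = 2 × 7.29×10⁻⁵ × sin 62° = 1.29×10⁻⁴ s⁻¹
Wind speed in SI: 113 knots = 58.1 m/s
Geostrophic balance rearranged: |∂P/∂n| = f ρ V_g
|∂P/∂n| = 1.29×10⁻⁴ × 0.942 × 58.1 = 7.05×10⁻³ Pa/m

7.05×10⁻³ Pa/m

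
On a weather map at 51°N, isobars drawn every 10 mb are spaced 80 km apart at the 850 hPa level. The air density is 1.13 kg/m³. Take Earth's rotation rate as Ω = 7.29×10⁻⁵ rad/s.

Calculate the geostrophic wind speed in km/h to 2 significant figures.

Coriolis parameter at 51°N:
f = 2Ω sin φ = 2 × 7.29×10⁻⁵ × sin 51° = 1.13×10⁻⁴ s⁻¹
Pressure gradient: |∂P/∂n| = 1000 Pa / 80000 m = 1.25×10⁻² Pa/m
Geostrophic balance (pressure-gradient force = Coriolis force):
V_g = (1/(fρ)) |∂P/∂n| = 1.25×10⁻² / (1.13×10⁻⁴ × 1.13) = 97.6 m/s
Converting: 97.6 m/s × 3.6 = 350 km/h

350 km/h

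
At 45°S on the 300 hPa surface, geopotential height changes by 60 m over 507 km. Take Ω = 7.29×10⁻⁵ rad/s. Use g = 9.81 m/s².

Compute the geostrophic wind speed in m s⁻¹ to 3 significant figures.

Coriolis parameter at 45°S:
f = 2Ω sin φ = 2 × 7.29×10⁻⁵ × sin 45° = 1.03×10⁻⁴ s⁻¹
Height gradient: |∂Z/∂n| = 60 m / 507000 m = 1.18×10⁻⁴
On a pressure surface, geostrophic balance gives V_g = (g/f)|∂Z/∂n|:
V_g = 9.81 × 1.18×10⁻⁴ / 1.03×10⁻⁴ = 11.3 m/s

11.3 m s⁻¹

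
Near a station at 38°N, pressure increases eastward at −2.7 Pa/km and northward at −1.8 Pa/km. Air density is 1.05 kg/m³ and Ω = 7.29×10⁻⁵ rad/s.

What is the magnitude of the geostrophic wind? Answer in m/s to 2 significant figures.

Coriolis parameter at 38°N:
f = 2Ω sin φ = 2 × 7.29×10⁻⁵ × sin 38° = 8.98×10⁻⁵ s⁻¹
Component geostrophic relations (x east, y north):
u_g = −(1/(fρ)) ∂P/∂y,  v_g = (1/(fρ)) ∂P/∂x
u_g = −(−1.8×10⁻³)/(8.98×10⁻⁵ × 1.05) = 19.1 m/s;  v_g = (−2.7×10⁻³)/(8.98×10⁻⁵ × 1.05) = −28.6 m/s
|V_g| = √(u_g² + v_g²) = 34.4 m/s

34 m/s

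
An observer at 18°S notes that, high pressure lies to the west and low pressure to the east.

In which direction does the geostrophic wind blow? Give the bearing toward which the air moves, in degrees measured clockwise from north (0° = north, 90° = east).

000°

The pressure-gradient force points toward the east (bearing 090°).
Geostrophic balance: in the Southern Hemisphere the Coriolis force deflects motion to the left, so the geostrophic wind blows 90° to the left of the pressure-gradient force (low pressure on the right).
Rotating 090° by 90° counterclockwise gives 000° — the wind blows toward the north.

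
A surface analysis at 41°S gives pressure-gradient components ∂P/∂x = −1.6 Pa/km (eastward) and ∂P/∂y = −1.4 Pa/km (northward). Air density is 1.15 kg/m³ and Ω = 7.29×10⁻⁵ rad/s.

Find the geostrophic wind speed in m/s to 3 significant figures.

Coriolis parameter at 41°S:
f = 2Ω sin φ = 2 × 7.29×10⁻⁵ × sin 41° = 9.57×10⁻⁵ s⁻¹
In the Southern Hemisphere f is negative: f = −9.57×10⁻⁵ s⁻¹.
Component geostrophic relations (x east, y north):
u_g = −(1/(fρ)) ∂P/∂y,  v_g = (1/(fρ)) ∂P/∂x
u_g = −(−1.4×10⁻³)/(−9.57×10⁻⁵ × 1.15) = −12.7 m/s;  v_g = (−1.6×10⁻³)/(−9.57×10⁻⁵ × 1.15) = 14.5 m/s
|V_g| = √(u_g² + v_g²) = 19.3 m/s

19.3 m/s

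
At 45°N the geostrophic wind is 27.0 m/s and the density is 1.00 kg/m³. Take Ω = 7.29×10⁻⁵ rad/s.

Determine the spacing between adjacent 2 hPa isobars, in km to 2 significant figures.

72 km

Coriolis parameter at 45°N:
f = 2Ω sin φ = 2 × 7.29×10⁻⁵ × sin 45° = 1.03×10⁻⁴ s⁻¹
Geostrophic balance rearranged: |∂P/∂n| = f ρ V_g
|∂P/∂n| = 1.03×10⁻⁴ × 1.00 × 27.0 = 2.78×10⁻³ Pa/m
Isobar spacing: Δn = ΔP/|∂P/∂n| = 200 Pa / 2.78×10⁻³ Pa/m = 71849 m ≈ 72 km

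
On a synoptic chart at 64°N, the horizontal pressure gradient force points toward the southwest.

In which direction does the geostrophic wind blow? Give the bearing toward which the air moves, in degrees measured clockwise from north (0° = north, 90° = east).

315°

The pressure-gradient force points toward the southwest (bearing 225°).
Geostrophic balance: in the Northern Hemisphere the Coriolis force deflects motion to the right, so the geostrophic wind blows 90° to the right of the pressure-gradient force (low pressure on the left).
Rotating 225° by 90° clockwise gives 315° — the wind blows toward the northwest.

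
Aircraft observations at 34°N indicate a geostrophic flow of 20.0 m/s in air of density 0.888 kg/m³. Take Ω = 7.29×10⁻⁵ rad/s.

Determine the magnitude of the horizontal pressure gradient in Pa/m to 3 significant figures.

1.45×10⁻³ Pa/m

Coriolis parameter at 34°N:
f = 2Ω sin φ = 2 × 7.29×10⁻⁵ × sin 34° = 8.15×10⁻⁵ s⁻¹
Geostrophic balance rearranged: |∂P/∂n| = f ρ V_g
|∂P/∂n| = 8.15×10⁻⁵ × 0.888 × 20.0 = 1.45×10⁻³ Pa/m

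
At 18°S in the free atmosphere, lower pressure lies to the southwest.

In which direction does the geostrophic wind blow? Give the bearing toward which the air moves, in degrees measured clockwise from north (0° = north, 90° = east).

The pressure-gradient force points toward the southwest (bearing 225°).
Geostrophic balance: in the Southern Hemisphere the Coriolis force deflects motion to the left, so the geostrophic wind blows 90° to the left of the pressure-gradient force (low pressure on the right).
Rotating 225° by 90° counterclockwise gives 135° — the wind blows toward the southeast.

135°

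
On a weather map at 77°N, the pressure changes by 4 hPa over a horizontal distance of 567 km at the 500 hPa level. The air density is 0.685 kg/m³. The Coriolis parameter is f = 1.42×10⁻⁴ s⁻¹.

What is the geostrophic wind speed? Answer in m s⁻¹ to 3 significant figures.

7.25 m s⁻¹

Pressure gradient: |∂P/∂n| = 400 Pa / 567000 m = 7.05×10⁻⁴ Pa/m
Geostrophic balance (pressure-gradient force = Coriolis force):
V_g = (1/(fρ)) |∂P/∂n| = 7.05×10⁻⁴ / (1.42×10⁻⁴ × 0.685) = 7.25 m/s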